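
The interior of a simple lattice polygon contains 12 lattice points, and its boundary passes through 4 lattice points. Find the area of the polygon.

By Pick's theorem, A = I + B/2 − 1 = 12 + 4/2 − 1 = 13.

13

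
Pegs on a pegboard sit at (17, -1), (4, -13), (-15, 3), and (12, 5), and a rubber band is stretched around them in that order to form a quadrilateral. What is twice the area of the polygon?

608

By the shoelace formula, twice the signed area is |[17·(-13) − 4·(-1)] + [4·3 − (-15)·(-13)] + [(-15)·5 − 12·3] + [12·(-1) − 17·5]| = 608, so the area is 304.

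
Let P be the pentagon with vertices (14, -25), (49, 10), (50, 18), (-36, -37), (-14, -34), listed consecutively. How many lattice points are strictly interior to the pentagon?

1020

Using the shoelace formula, 2A = |[14·10 − 49·(-25)] + [49·18 − 50·10] + [50·(-37) − (-36)·18] + [(-36)·(-34) − (-14)·(-37)] + [(-14)·(-25) − 14·(-34)]| = 2077, so the area is 2077/2.
Summing gcd(|Δx|,|Δy|) over the edges gives the boundary count: gcd(35,35) + gcd(1,8) + gcd(86,55) + gcd(22,3) + gcd(28,9) = 35+1+1+1+1 = 39.
Pick's theorem gives I = A − B/2 + 1 = 2077/2 − 39/2 + 1 = 1020.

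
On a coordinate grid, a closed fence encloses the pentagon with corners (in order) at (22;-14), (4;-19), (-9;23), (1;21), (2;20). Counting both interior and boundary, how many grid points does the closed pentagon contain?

Using the shoelace formula, 2A = |[22·(-19) − 4·(-14)] + [4·23 − (-9)·(-19)] + [(-9)·21 − 1·23] + [1·20 − 2·21] + [2·(-14) − 22·20]| = 1143, so the area is 1143/2.
Along each edge there are gcd(|Δx|,|Δy|)+1 lattice points, so counting each shared vertex once the boundary has gcd(18,5) + gcd(13,42) + gcd(10,2) + gcd(1,1) + gcd(20,34) = 1+1+2+1+2 = 7.
Pick's theorem gives I = A − B/2 + 1 = 1143/2 − 7/2 + 1 = 569, so the closed region contains I + B = 569 + 7 = 576 lattice points.

576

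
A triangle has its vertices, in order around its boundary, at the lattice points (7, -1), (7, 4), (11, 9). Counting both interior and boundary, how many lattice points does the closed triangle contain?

By the shoelace formula, twice the signed area is |(7·4 − 7·(-1)) + (7·9 − 11·4) + (11·(-1) − 7·9)| = 20, so the area is 10.
Summing gcd(|Δx|,|Δy|) over the edges gives the boundary count: gcd(0,5) + gcd(4,5) + gcd(4,10) = 5+1+2 = 8.
Pick's theorem gives I = A − B/2 + 1 = 10 − 8/2 + 1 = 7, so the closed region contains I + B = 7 + 8 = 15 lattice points.

15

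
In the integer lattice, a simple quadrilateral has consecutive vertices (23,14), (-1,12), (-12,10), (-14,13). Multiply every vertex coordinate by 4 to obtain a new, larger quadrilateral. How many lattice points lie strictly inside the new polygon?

Using the shoelace formula, 2A = |(23·12 − (-1)·14) + ((-1)·10 − (-12)·12) + ((-12)·13 − (-14)·10) + ((-14)·14 − 23·13)| = 87, so the area is 43.5.
Summing gcd(|Δx|,|Δy|) over the edges gives the boundary count: gcd(24,2) + gcd(11,2) + gcd(2,3) + gcd(37,1) = 2+1+1+1 = 5.
Scaling by 4 multiplies the area by 4² = 16 (so the new area is 696) and multiplies the boundary lattice-point count by 4, giving 20.
By Pick's theorem, the interior count of the dilated polygon is 696 − 20/2 + 1 = 687.

687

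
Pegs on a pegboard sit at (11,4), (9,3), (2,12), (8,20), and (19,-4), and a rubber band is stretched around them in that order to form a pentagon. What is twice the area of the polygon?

249

By the shoelace formula, twice the signed area is |[11·3 − 9·4] + [9·12 − 2·3] + [2·20 − 8·12] + [8·(-4) − 19·20] + [19·4 − 11·(-4)]| = 249, so the area is 124.5.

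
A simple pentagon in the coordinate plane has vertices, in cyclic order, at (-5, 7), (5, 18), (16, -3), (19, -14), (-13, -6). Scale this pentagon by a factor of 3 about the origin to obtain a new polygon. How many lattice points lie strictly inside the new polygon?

4537

By the shoelace formula, twice the signed area is |((-5)·18 − 5·7) + (5·(-3) − 16·18) + (16·(-14) − 19·(-3)) + (19·(-6) − (-13)·(-14)) + ((-13)·7 − (-5)·(-6))| = 1012, so the area is 506.
The number of boundary lattice points is Σ gcd(|Δx|,|Δy|) = gcd(10,11) + gcd(11,21) + gcd(3,11) + gcd(32,8) + gcd(8,13) = 1+1+1+8+1 = 12.
Scaling by 3 multiplies the area by 3² = 9 (so the new area is 4554) and multiplies the boundary lattice-point count by 3, giving 36.
By Pick's theorem, the interior count of the dilated polygon is 4554 − 36/2 + 1 = 4537.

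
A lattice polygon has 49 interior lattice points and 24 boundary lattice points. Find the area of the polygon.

By Pick's theorem, A = I + B/2 − 1 = 49 + 24/2 − 1 = 60.

60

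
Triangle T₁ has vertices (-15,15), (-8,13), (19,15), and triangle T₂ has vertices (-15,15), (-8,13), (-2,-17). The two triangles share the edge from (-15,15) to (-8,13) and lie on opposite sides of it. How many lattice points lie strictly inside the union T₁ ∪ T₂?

113

The union is the simple quadrilateral with vertices (-15,15), (19,15), (-8,13), (-2,-17) in order.
Using the shoelace formula, 2A = |[(-15)·15 − 19·15] + [19·13 − (-8)·15] + [(-8)·(-17) − (-2)·13] + [(-2)·15 − (-15)·(-17)]| = 266, so the area is 133.
The number of boundary lattice points is Σ gcd(|Δx|,|Δy|) = gcd(34,0) + gcd(27,2) + gcd(6,30) + gcd(13,32) = 34+1+6+1 = 42.
By Pick's theorem I = A − B/2 + 1 = 133 − 42/2 + 1 = 113.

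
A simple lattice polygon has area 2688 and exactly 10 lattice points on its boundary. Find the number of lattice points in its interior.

Pick's theorem A = I + B/2 − 1 rearranges to I = A − B/2 + 1 = 2688 − 10/2 + 1 = 2684.

2684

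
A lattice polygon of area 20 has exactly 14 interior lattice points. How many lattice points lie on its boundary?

Pick's theorem gives A = I + B/2 − 1, so B = 2(A − I + 1) = 2(20 − 14 + 1) = 14.

14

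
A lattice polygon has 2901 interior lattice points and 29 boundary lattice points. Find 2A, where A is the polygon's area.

Pick's theorem states A = I + B/2 − 1, so A = 2901 + 29/2 − 1 = 5829/2.
Hence 2A = 5829.

5829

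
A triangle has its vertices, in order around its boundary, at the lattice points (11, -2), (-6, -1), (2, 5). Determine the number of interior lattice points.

The shoelace formula gives twice the area as |[11·(-1) − (-6)·(-2)] + [(-6)·5 − 2·(-1)] + [2·(-2) − 11·5]| = 110, so the area is 55.
Summing gcd(|Δx|,|Δy|) over the edges gives the boundary count: gcd(17,1) + gcd(8,6) + gcd(9,7) = 1+2+1 = 4.
Pick's theorem gives I = A − B/2 + 1 = 55 − 4/2 + 1 = 54.

54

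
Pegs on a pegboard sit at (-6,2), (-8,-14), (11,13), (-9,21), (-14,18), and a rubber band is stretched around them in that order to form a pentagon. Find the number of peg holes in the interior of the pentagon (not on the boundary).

348

By the shoelace formula, twice the signed area is |((-6)·(-14) − (-8)·2) + ((-8)·13 − 11·(-14)) + (11·21 − (-9)·13) + ((-9)·18 − (-14)·21) + ((-14)·2 − (-6)·18)| = 710, so the area is 355.
Summing gcd(|Δx|,|Δy|) over the edges gives the boundary count: gcd(2,16) + gcd(19,27) + gcd(20,8) + gcd(5,3) + gcd(8,16) = 2+1+4+1+8 = 16.
Pick's theorem gives I = A − B/2 + 1 = 355 − 16/2 + 1 = 348.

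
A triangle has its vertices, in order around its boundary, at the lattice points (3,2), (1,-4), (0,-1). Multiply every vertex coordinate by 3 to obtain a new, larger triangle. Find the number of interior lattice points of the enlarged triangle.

Using the shoelace formula, 2A = |[3·(-4) − 1·2] + [1·(-1) − 0·(-4)] + [0·2 − 3·(-1)]| = 12, so the area is 6.
The number of boundary lattice points is Σ gcd(|Δx|,|Δy|) = gcd(2,6) + gcd(1,3) + gcd(3,3) = 2+1+3 = 6.
Scaling by 3 multiplies the area by 3² = 9 (so the new area is 54) and multiplies the boundary lattice-point count by 3, giving 18.
By Pick's theorem, the interior count of the dilated polygon is 54 − 18/2 + 1 = 46.

46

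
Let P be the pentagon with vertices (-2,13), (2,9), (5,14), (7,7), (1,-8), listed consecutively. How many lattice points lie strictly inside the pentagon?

90

The shoelace formula gives twice the area as |[(-2)·9 − 2·13] + [2·14 − 5·9] + [5·7 − 7·14] + [7·(-8) − 1·7] + [1·13 − (-2)·(-8)]| = 190, so the area is 95.
The number of boundary lattice points is Σ gcd(|Δx|,|Δy|) = gcd(4,4) + gcd(3,5) + gcd(2,7) + gcd(6,15) + gcd(3,21) = 4+1+1+3+3 = 12.
Pick's theorem gives I = A − B/2 + 1 = 95 − 12/2 + 1 = 90.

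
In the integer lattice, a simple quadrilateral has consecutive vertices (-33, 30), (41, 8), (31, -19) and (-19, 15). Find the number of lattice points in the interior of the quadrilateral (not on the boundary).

Using the shoelace formula, 2A = |((-33)·8 − 41·30) + (41·(-19) − 31·8) + (31·15 − (-19)·(-19)) + ((-19)·30 − (-33)·15)| = 2492, so the area is 1246.
Summing gcd(|Δx|,|Δy|) over the edges gives the boundary count: gcd(74,22) + gcd(10,27) + gcd(50,34) + gcd(14,15) = 2+1+2+1 = 6.
Pick's theorem gives I = A − B/2 + 1 = 1246 − 6/2 + 1 = 1244.

1244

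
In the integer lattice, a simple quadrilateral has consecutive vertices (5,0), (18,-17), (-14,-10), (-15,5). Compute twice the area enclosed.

748

By the shoelace formula, twice the signed area is |[5·(-17) − 18·0] + [18·(-10) − (-14)·(-17)] + [(-14)·5 − (-15)·(-10)] + [(-15)·0 − 5·5]| = 748, so the area is 374.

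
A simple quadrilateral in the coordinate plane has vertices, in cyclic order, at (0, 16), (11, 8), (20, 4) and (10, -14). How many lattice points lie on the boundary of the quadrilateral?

Summing gcd(|Δx|,|Δy|) over the edges gives the boundary count: gcd(11,8) + gcd(9,4) + gcd(10,18) + gcd(10,30) = 1+1+2+10 = 14.

14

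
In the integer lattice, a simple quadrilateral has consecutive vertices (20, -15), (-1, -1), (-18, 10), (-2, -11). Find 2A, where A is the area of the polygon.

405

By the shoelace formula, twice the signed area is |[20·(-1) − (-1)·(-15)] + [(-1)·10 − (-18)·(-1)] + [(-18)·(-11) − (-2)·10] + [(-2)·(-15) − 20·(-11)]| = 405, so the area is 202.5.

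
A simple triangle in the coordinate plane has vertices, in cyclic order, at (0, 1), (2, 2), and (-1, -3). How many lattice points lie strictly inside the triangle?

Using the shoelace formula, 2A = |[0·2 − 2·1] + [2·(-3) − (-1)·2] + [(-1)·1 − 0·(-3)]| = 7, so the area is 7/2.
Along each edge there are gcd(|Δx|,|Δy|)+1 lattice points, so counting each shared vertex once the boundary has gcd(2,1) + gcd(3,5) + gcd(1,4) = 1+1+1 = 3.
By Pick's theorem A = I + B/2 − 1, so I = 7/2 − 3/2 + 1 = 3.

3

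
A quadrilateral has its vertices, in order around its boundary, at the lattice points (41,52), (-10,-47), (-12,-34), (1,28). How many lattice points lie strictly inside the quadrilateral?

1509

The shoelace formula gives twice the area as |[41·(-47) − (-10)·52] + [(-10)·(-34) − (-12)·(-47)] + [(-12)·28 − 1·(-34)] + [1·52 − 41·28]| = 3029, so the area is 3029/2.
Along each edge there are gcd(|Δx|,|Δy|)+1 lattice points, so counting each shared vertex once the boundary has gcd(51,99) + gcd(2,13) + gcd(13,62) + gcd(40,24) = 3+1+1+8 = 13.
By Pick's theorem A = I + B/2 − 1, so I = 3029/2 − 13/2 + 1 = 1509.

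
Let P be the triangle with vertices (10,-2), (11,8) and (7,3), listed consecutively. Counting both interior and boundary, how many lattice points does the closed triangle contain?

20

Using the shoelace formula, 2A = |(10·8 − 11·(-2)) + (11·3 − 7·8) + (7·(-2) − 10·3)| = 35, so the area is 35/2.
Along each edge there are gcd(|Δx|,|Δy|)+1 lattice points, so counting each shared vertex once the boundary has gcd(1,10) + gcd(4,5) + gcd(3,5) = 1+1+1 = 3.
Pick's theorem gives I = A − B/2 + 1 = 35/2 − 3/2 + 1 = 17, so the closed region contains I + B = 17 + 3 = 20 lattice points.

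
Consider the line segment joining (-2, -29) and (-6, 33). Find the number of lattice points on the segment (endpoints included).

3

The number of lattice points on a segment between lattice points is gcd(|Δx|,|Δy|) + 1 = gcd(4,62) + 1 = 2 + 1 = 3.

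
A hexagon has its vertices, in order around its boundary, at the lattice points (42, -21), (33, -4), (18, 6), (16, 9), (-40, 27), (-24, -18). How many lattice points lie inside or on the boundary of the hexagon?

The shoelace formula gives twice the area as |[42·(-4) − 33·(-21)] + [33·6 − 18·(-4)] + [18·9 − 16·6] + [16·27 − (-40)·9] + [(-40)·(-18) − (-24)·27] + [(-24)·(-21) − 42·(-18)]| = 4281, so the area is 2140.5.
Along each edge there are gcd(|Δx|,|Δy|)+1 lattice points, so counting each shared vertex once the boundary has gcd(9,17) + gcd(15,10) + gcd(2,3) + gcd(56,18) + gcd(16,45) + gcd(66,3) = 1+5+1+2+1+3 = 13.
Pick's theorem gives I = A − B/2 + 1 = 2140.5 − 13/2 + 1 = 2135, so the closed region contains I + B = 2135 + 13 = 2148 lattice points.

2148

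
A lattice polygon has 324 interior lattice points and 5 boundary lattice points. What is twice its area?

651

Pick's theorem states A = I + B/2 − 1, so A = 324 + 5/2 − 1 = 651/2.
Hence 2A = 651.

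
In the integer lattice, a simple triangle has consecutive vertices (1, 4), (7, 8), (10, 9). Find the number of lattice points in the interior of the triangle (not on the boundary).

Using the shoelace formula, 2A = |[1·8 − 7·4] + [7·9 − 10·8] + [10·4 − 1·9]| = 6, so the area is 3.
Summing gcd(|Δx|,|Δy|) over the edges gives the boundary count: gcd(6,4) + gcd(3,1) + gcd(9,5) = 2+1+1 = 4.
By Pick's theorem A = I + B/2 − 1, so I = 3 − 4/2 + 1 = 2.

2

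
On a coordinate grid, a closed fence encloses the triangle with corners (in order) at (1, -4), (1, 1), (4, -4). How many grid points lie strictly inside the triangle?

4

Using the shoelace formula, 2A = |(1·1 − 1·(-4)) + (1·(-4) − 4·1) + (4·(-4) − 1·(-4))| = 15, so the area is 7.5.
Summing gcd(|Δx|,|Δy|) over the edges gives the boundary count: gcd(0,5) + gcd(3,5) + gcd(3,0) = 5+1+3 = 9.
Pick's theorem gives I = A − B/2 + 1 = 7.5 − 9/2 + 1 = 4.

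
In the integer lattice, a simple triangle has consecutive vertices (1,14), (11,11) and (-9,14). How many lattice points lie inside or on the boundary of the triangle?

22

The shoelace formula gives twice the area as |(1·11 − 11·14) + (11·14 − (-9)·11) + ((-9)·14 − 1·14)| = 30, so the area is 15.
The number of boundary lattice points is Σ gcd(|Δx|,|Δy|) = gcd(10,3) + gcd(20,3) + gcd(10,0) = 1+1+10 = 12.
Pick's theorem gives I = A − B/2 + 1 = 15 − 12/2 + 1 = 10, so the closed region contains I + B = 10 + 12 = 22 lattice points.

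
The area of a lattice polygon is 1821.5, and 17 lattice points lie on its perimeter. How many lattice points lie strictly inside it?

Pick's theorem A = I + B/2 − 1 rearranges to I = A − B/2 + 1 = 1821.5 − 17/2 + 1 = 1814.

1814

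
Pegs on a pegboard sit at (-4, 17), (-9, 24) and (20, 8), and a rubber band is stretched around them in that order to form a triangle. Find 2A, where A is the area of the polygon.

Using the shoelace formula, 2A = |((-4)·24 − (-9)·17) + ((-9)·8 − 20·24) + (20·17 − (-4)·8)| = 123, so the area is 123/2.

123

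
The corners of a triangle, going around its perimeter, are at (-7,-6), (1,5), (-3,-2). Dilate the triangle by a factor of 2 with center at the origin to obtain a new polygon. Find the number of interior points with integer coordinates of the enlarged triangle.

The shoelace formula gives twice the area as |((-7)·5 − 1·(-6)) + (1·(-2) − (-3)·5) + ((-3)·(-6) − (-7)·(-2))| = 12, so the area is 6.
Summing gcd(|Δx|,|Δy|) over the edges gives the boundary count: gcd(8,11) + gcd(4,7) + gcd(4,4) = 1+1+4 = 6.
Scaling by 2 multiplies the area by 2² = 4 (so the new area is 24) and multiplies the boundary lattice-point count by 2, giving 12.
By Pick's theorem, the interior count of the dilated polygon is 24 − 12/2 + 1 = 19.

19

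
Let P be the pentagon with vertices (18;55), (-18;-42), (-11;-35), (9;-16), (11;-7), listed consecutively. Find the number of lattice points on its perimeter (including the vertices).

Along each edge there are gcd(|Δx|,|Δy|)+1 lattice points, so counting each shared vertex once the boundary has gcd(36,97) + gcd(7,7) + gcd(20,19) + gcd(2,9) + gcd(7,62) = 1+7+1+1+1 = 11.

11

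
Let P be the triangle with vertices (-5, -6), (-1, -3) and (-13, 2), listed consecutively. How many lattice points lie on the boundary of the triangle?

10

Summing gcd(|Δx|,|Δy|) over the edges gives the boundary count: gcd(4,3) + gcd(12,5) + gcd(8,8) = 1+1+8 = 10.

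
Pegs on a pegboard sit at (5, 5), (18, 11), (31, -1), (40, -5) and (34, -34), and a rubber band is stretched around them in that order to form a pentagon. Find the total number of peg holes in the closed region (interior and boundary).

Using the shoelace formula, 2A = |[5·11 − 18·5] + [18·(-1) − 31·11] + [31·(-5) − 40·(-1)] + [40·(-34) − 34·(-5)] + [34·5 − 5·(-34)]| = 1359, so the area is 679.5.
Summing gcd(|Δx|,|Δy|) over the edges gives the boundary count: gcd(13,6) + gcd(13,12) + gcd(9,4) + gcd(6,29) + gcd(29,39) = 1+1+1+1+1 = 5.
Pick's theorem gives I = A − B/2 + 1 = 679.5 − 5/2 + 1 = 678, so the closed region contains I + B = 678 + 5 = 683 lattice points.

683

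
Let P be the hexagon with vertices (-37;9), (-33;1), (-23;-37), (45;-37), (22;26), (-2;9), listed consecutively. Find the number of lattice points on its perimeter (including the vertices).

111

Summing gcd(|Δx|,|Δy|) over the edges gives the boundary count: gcd(4,8) + gcd(10,38) + gcd(68,0) + gcd(23,63) + gcd(24,17) + gcd(35,0) = 4+2+68+1+1+35 = 111.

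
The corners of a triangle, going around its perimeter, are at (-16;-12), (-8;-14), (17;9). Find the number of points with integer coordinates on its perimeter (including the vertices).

Summing gcd(|Δx|,|Δy|) over the edges gives the boundary count: gcd(8,2) + gcd(25,23) + gcd(33,21) = 2+1+3 = 6.

6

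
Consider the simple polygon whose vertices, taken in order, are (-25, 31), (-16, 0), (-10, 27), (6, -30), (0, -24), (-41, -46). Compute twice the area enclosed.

3347

Using the shoelace formula, 2A = |((-25)·0 − (-16)·31) + ((-16)·27 − (-10)·0) + ((-10)·(-30) − 6·27) + (6·(-24) − 0·(-30)) + (0·(-46) − (-41)·(-24)) + ((-41)·31 − (-25)·(-46))| = 3347, so the area is 3347/2.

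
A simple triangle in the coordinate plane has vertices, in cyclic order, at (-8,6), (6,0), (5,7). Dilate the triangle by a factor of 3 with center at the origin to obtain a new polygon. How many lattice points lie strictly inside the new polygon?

409

By the shoelace formula, twice the signed area is |((-8)·0 − 6·6) + (6·7 − 5·0) + (5·6 − (-8)·7)| = 92, so the area is 46.
Along each edge there are gcd(|Δx|,|Δy|)+1 lattice points, so counting each shared vertex once the boundary has gcd(14,6) + gcd(1,7) + gcd(13,1) = 2+1+1 = 4.
Scaling by 3 multiplies the area by 3² = 9 (so the new area is 414) and multiplies the boundary lattice-point count by 3, giving 12.
By Pick's theorem, the interior count of the dilated polygon is 414 − 12/2 + 1 = 409.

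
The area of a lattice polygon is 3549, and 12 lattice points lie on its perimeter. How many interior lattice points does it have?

3544

Pick's theorem A = I + B/2 − 1 rearranges to I = A − B/2 + 1 = 3549 − 12/2 + 1 = 3544.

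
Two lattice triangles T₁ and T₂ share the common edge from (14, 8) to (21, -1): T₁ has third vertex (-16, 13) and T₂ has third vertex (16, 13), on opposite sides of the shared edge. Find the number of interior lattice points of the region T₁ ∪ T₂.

141

The union is the simple quadrilateral with vertices (14, 8), (-16, 13), (21, -1), (16, 13) in order.
By the shoelace formula, twice the signed area is |(14·13 − (-16)·8) + ((-16)·(-1) − 21·13) + (21·13 − 16·(-1)) + (16·8 − 14·13)| = 288, so the area is 144.
The number of boundary lattice points is Σ gcd(|Δx|,|Δy|) = gcd(30,5) + gcd(37,14) + gcd(5,14) + gcd(2,5) = 5+1+1+1 = 8.
By Pick's theorem I = A − B/2 + 1 = 144 − 8/2 + 1 = 141.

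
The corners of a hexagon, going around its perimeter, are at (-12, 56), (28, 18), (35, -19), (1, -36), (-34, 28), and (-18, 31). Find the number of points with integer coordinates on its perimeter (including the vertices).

Summing gcd(|Δx|,|Δy|) over the edges gives the boundary count: gcd(40,38) + gcd(7,37) + gcd(34,17) + gcd(35,64) + gcd(16,3) + gcd(6,25) = 2+1+17+1+1+1 = 23.

23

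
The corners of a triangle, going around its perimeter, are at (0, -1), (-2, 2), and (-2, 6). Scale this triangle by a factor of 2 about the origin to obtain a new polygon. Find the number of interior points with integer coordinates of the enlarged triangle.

Using the shoelace formula, 2A = |(0·2 − (-2)·(-1)) + ((-2)·6 − (-2)·2) + ((-2)·(-1) − 0·6)| = 8, so the area is 4.
Along each edge there are gcd(|Δx|,|Δy|)+1 lattice points, so counting each shared vertex once the boundary has gcd(2,3) + gcd(0,4) + gcd(2,7) = 1+4+1 = 6.
Scaling by 2 multiplies the area by 2² = 4 (so the new area is 16) and multiplies the boundary lattice-point count by 2, giving 12.
By Pick's theorem, the interior count of the dilated polygon is 16 − 12/2 + 1 = 11.

11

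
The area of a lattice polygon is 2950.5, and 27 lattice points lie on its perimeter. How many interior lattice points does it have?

Pick's theorem A = I + B/2 − 1 rearranges to I = A − B/2 + 1 = 2950.5 − 27/2 + 1 = 2938.

2938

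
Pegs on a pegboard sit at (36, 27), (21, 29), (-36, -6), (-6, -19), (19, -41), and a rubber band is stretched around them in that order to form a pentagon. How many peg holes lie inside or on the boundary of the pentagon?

By the shoelace formula, twice the signed area is |[36·29 − 21·27] + [21·(-6) − (-36)·29] + [(-36)·(-19) − (-6)·(-6)] + [(-6)·(-41) − 19·(-19)] + [19·27 − 36·(-41)]| = 4639, so the area is 2319.5.
Along each edge there are gcd(|Δx|,|Δy|)+1 lattice points, so counting each shared vertex once the boundary has gcd(15,2) + gcd(57,35) + gcd(30,13) + gcd(25,22) + gcd(17,68) = 1+1+1+1+17 = 21.
Pick's theorem gives I = A − B/2 + 1 = 2319.5 − 21/2 + 1 = 2310, so the closed region contains I + B = 2310 + 21 = 2331 lattice points.

2331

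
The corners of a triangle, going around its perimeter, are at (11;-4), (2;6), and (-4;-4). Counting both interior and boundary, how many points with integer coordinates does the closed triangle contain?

85

Using the shoelace formula, 2A = |(11·6 − 2·(-4)) + (2·(-4) − (-4)·6) + ((-4)·(-4) − 11·(-4))| = 150, so the area is 75.
The number of boundary lattice points is Σ gcd(|Δx|,|Δy|) = gcd(9,10) + gcd(6,10) + gcd(15,0) = 1+2+15 = 18.
Pick's theorem gives I = A − B/2 + 1 = 75 − 18/2 + 1 = 67, so the closed region contains I + B = 67 + 18 = 85 lattice points.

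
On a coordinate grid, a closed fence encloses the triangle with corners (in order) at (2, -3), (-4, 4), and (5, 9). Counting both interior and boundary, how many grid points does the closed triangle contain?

50

Using the shoelace formula, 2A = |(2·4 − (-4)·(-3)) + ((-4)·9 − 5·4) + (5·(-3) − 2·9)| = 93, so the area is 46.5.
The number of boundary lattice points is Σ gcd(|Δx|,|Δy|) = gcd(6,7) + gcd(9,5) + gcd(3,12) = 1+1+3 = 5.
Pick's theorem gives I = A − B/2 + 1 = 46.5 − 5/2 + 1 = 45, so the closed region contains I + B = 45 + 5 = 50 lattice points.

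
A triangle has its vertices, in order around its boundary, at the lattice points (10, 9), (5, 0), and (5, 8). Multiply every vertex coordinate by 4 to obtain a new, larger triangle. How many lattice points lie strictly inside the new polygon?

The shoelace formula gives twice the area as |(10·0 − 5·9) + (5·8 − 5·0) + (5·9 − 10·8)| = 40, so the area is 20.
Summing gcd(|Δx|,|Δy|) over the edges gives the boundary count: gcd(5,9) + gcd(0,8) + gcd(5,1) = 1+8+1 = 10.
Scaling by 4 multiplies the area by 4² = 16 (so the new area is 320) and multiplies the boundary lattice-point count by 4, giving 40.
By Pick's theorem, the interior count of the dilated polygon is 320 − 40/2 + 1 = 301.

301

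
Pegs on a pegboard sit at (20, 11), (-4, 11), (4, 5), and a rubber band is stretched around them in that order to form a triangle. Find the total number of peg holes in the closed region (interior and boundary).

By the shoelace formula, twice the signed area is |[20·11 − (-4)·11] + [(-4)·5 − 4·11] + [4·11 − 20·5]| = 144, so the area is 72.
Summing gcd(|Δx|,|Δy|) over the edges gives the boundary count: gcd(24,0) + gcd(8,6) + gcd(16,6) = 24+2+2 = 28.
Pick's theorem gives I = A − B/2 + 1 = 72 − 28/2 + 1 = 59, so the closed region contains I + B = 59 + 28 = 87 lattice points.

87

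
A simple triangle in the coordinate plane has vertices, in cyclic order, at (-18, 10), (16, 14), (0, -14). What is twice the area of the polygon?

888

The shoelace formula gives twice the area as |((-18)·14 − 16·10) + (16·(-14) − 0·14) + (0·10 − (-18)·(-14))| = 888, so the area is 444.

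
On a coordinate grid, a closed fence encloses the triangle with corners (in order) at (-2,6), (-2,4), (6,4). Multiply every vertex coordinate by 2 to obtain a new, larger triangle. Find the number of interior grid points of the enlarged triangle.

21

By the shoelace formula, twice the signed area is |[(-2)·4 − (-2)·6] + [(-2)·4 − 6·4] + [6·6 − (-2)·4]| = 16, so the area is 8.
Summing gcd(|Δx|,|Δy|) over the edges gives the boundary count: gcd(0,2) + gcd(8,0) + gcd(8,2) = 2+8+2 = 12.
Scaling by 2 multiplies the area by 2² = 4 (so the new area is 32) and multiplies the boundary lattice-point count by 2, giving 24.
By Pick's theorem, the interior count of the dilated polygon is 32 − 24/2 + 1 = 21.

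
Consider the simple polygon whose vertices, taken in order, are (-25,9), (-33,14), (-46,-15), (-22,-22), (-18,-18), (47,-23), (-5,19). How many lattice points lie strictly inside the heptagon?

2107

The shoelace formula gives twice the area as |((-25)·14 − (-33)·9) + ((-33)·(-15) − (-46)·14) + ((-46)·(-22) − (-22)·(-15)) + ((-22)·(-18) − (-18)·(-22)) + ((-18)·(-23) − 47·(-18)) + (47·19 − (-5)·(-23)) + ((-5)·9 − (-25)·19)| = 4236, so the area is 2118.
Summing gcd(|Δx|,|Δy|) over the edges gives the boundary count: gcd(8,5) + gcd(13,29) + gcd(24,7) + gcd(4,4) + gcd(65,5) + gcd(52,42) + gcd(20,10) = 1+1+1+4+5+2+10 = 24.
Pick's theorem gives I = A − B/2 + 1 = 2118 − 24/2 + 1 = 2107.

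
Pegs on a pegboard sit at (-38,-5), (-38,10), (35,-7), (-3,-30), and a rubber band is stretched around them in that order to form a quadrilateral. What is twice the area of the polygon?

2850

Using the shoelace formula, 2A = |[(-38)·10 − (-38)·(-5)] + [(-38)·(-7) − 35·10] + [35·(-30) − (-3)·(-7)] + [(-3)·(-5) − (-38)·(-30)]| = 2850, so the area is 1425.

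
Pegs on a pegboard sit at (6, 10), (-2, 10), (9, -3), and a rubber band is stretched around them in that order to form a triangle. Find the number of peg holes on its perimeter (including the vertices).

10

The number of boundary lattice points is Σ gcd(|Δx|,|Δy|) = gcd(8,0) + gcd(11,13) + gcd(3,13) = 8+1+1 = 10.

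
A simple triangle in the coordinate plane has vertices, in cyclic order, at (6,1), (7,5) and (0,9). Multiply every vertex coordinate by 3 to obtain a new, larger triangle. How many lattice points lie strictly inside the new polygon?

Using the shoelace formula, 2A = |(6·5 − 7·1) + (7·9 − 0·5) + (0·1 − 6·9)| = 32, so the area is 16.
Along each edge there are gcd(|Δx|,|Δy|)+1 lattice points, so counting each shared vertex once the boundary has gcd(1,4) + gcd(7,4) + gcd(6,8) = 1+1+2 = 4.
Scaling by 3 multiplies the area by 3² = 9 (so the new area is 144) and multiplies the boundary lattice-point count by 3, giving 12.
By Pick's theorem, the interior count of the dilated polygon is 144 − 12/2 + 1 = 139.

139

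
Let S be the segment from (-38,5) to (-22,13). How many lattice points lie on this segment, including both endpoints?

9

The number of lattice points on a segment between lattice points is gcd(|Δx|,|Δy|) + 1 = gcd(16,8) + 1 = 8 + 1 = 9.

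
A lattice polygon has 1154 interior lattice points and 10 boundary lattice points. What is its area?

By Pick's theorem, A = I + B/2 − 1 = 1154 + 10/2 − 1 = 1158.

1158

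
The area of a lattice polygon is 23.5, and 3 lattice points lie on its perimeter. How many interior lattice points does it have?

23

From Pick's theorem, I = A − B/2 + 1 = 23.5 − 3/2 + 1 = 23.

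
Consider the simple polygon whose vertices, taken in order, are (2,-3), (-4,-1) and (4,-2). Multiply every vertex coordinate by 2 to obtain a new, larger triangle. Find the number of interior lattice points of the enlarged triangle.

By the shoelace formula, twice the signed area is |[2·(-1) − (-4)·(-3)] + [(-4)·(-2) − 4·(-1)] + [4·(-3) − 2·(-2)]| = 10, so the area is 5.
Along each edge there are gcd(|Δx|,|Δy|)+1 lattice points, so counting each shared vertex once the boundary has gcd(6,2) + gcd(8,1) + gcd(2,1) = 2+1+1 = 4.
Scaling by 2 multiplies the area by 2² = 4 (so the new area is 20) and multiplies the boundary lattice-point count by 2, giving 8.
By Pick's theorem, the interior count of the dilated polygon is 20 − 8/2 + 1 = 17.

17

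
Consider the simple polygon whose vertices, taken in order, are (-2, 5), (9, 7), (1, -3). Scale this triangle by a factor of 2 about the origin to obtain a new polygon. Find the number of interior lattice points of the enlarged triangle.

185

By the shoelace formula, twice the signed area is |((-2)·7 − 9·5) + (9·(-3) − 1·7) + (1·5 − (-2)·(-3))| = 94, so the area is 47.
Along each edge there are gcd(|Δx|,|Δy|)+1 lattice points, so counting each shared vertex once the boundary has gcd(11,2) + gcd(8,10) + gcd(3,8) = 1+2+1 = 4.
Scaling by 2 multiplies the area by 2² = 4 (so the new area is 188) and multiplies the boundary lattice-point count by 2, giving 8.
By Pick's theorem, the interior count of the dilated polygon is 188 − 8/2 + 1 = 185.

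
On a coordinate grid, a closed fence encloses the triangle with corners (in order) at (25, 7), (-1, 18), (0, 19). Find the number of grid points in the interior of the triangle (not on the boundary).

18

Using the shoelace formula, 2A = |(25·18 − (-1)·7) + ((-1)·19 − 0·18) + (0·7 − 25·19)| = 37, so the area is 37/2.
The number of boundary lattice points is Σ gcd(|Δx|,|Δy|) = gcd(26,11) + gcd(1,1) + gcd(25,12) = 1+1+1 = 3.
By Pick's theorem A = I + B/2 − 1, so I = 37/2 − 3/2 + 1 = 18.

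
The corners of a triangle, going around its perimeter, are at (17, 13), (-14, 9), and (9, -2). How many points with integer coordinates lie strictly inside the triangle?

216

By the shoelace formula, twice the signed area is |(17·9 − (-14)·13) + ((-14)·(-2) − 9·9) + (9·13 − 17·(-2))| = 433, so the area is 433/2.
Summing gcd(|Δx|,|Δy|) over the edges gives the boundary count: gcd(31,4) + gcd(23,11) + gcd(8,15) = 1+1+1 = 3.
By Pick's theorem A = I + B/2 − 1, so I = 433/2 − 3/2 + 1 = 216.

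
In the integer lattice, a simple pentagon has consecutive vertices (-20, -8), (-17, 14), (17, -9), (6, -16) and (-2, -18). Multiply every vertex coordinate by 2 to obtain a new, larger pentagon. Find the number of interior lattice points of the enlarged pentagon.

2400

By the shoelace formula, twice the signed area is |((-20)·14 − (-17)·(-8)) + ((-17)·(-9) − 17·14) + (17·(-16) − 6·(-9)) + (6·(-18) − (-2)·(-16)) + ((-2)·(-8) − (-20)·(-18))| = 1203, so the area is 1203/2.
Along each edge there are gcd(|Δx|,|Δy|)+1 lattice points, so counting each shared vertex once the boundary has gcd(3,22) + gcd(34,23) + gcd(11,7) + gcd(8,2) + gcd(18,10) = 1+1+1+2+2 = 7.
Scaling by 2 multiplies the area by 2² = 4 (so the new area is 2406) and multiplies the boundary lattice-point count by 2, giving 14.
By Pick's theorem, the interior count of the dilated polygon is 2406 − 14/2 + 1 = 2400.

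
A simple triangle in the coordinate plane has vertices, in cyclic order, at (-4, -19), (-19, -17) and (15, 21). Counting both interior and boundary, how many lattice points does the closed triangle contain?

322

Using the shoelace formula, 2A = |[(-4)·(-17) − (-19)·(-19)] + [(-19)·21 − 15·(-17)] + [15·(-19) − (-4)·21]| = 638, so the area is 319.
Along each edge there are gcd(|Δx|,|Δy|)+1 lattice points, so counting each shared vertex once the boundary has gcd(15,2) + gcd(34,38) + gcd(19,40) = 1+2+1 = 4.
Pick's theorem gives I = A − B/2 + 1 = 319 − 4/2 + 1 = 318, so the closed region contains I + B = 318 + 4 = 322 lattice points.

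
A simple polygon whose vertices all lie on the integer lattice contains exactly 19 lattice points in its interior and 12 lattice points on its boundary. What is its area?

24

By Pick's theorem, A = I + B/2 − 1 = 19 + 12/2 − 1 = 24.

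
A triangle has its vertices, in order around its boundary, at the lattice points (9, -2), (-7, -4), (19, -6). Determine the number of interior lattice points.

By the shoelace formula, twice the signed area is |[9·(-4) − (-7)·(-2)] + [(-7)·(-6) − 19·(-4)] + [19·(-2) − 9·(-6)]| = 84, so the area is 42.
Along each edge there are gcd(|Δx|,|Δy|)+1 lattice points, so counting each shared vertex once the boundary has gcd(16,2) + gcd(26,2) + gcd(10,4) = 2+2+2 = 6.
By Pick's theorem A = I + B/2 − 1, so I = 42 − 6/2 + 1 = 40.

40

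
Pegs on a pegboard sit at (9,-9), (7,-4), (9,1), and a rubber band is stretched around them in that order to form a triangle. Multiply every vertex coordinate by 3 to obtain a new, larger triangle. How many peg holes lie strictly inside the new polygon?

The shoelace formula gives twice the area as |(9·(-4) − 7·(-9)) + (7·1 − 9·(-4)) + (9·(-9) − 9·1)| = 20, so the area is 10.
Along each edge there are gcd(|Δx|,|Δy|)+1 lattice points, so counting each shared vertex once the boundary has gcd(2,5) + gcd(2,5) + gcd(0,10) = 1+1+10 = 12.
Scaling by 3 multiplies the area by 3² = 9 (so the new area is 90) and multiplies the boundary lattice-point count by 3, giving 36.
By Pick's theorem, the interior count of the dilated polygon is 90 − 36/2 + 1 = 73.

73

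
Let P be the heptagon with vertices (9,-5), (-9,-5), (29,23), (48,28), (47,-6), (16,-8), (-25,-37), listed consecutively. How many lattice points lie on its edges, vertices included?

The number of boundary lattice points is Σ gcd(|Δx|,|Δy|) = gcd(18,0) + gcd(38,28) + gcd(19,5) + gcd(1,34) + gcd(31,2) + gcd(41,29) + gcd(34,32) = 18+2+1+1+1+1+2 = 26.

26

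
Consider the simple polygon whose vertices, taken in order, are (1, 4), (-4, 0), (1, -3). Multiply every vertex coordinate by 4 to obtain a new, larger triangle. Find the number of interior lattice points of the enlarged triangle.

263

Using the shoelace formula, 2A = |[1·0 − (-4)·4] + [(-4)·(-3) − 1·0] + [1·4 − 1·(-3)]| = 35, so the area is 17.5.
Along each edge there are gcd(|Δx|,|Δy|)+1 lattice points, so counting each shared vertex once the boundary has gcd(5,4) + gcd(5,3) + gcd(0,7) = 1+1+7 = 9.
Scaling by 4 multiplies the area by 4² = 16 (so the new area is 280) and multiplies the boundary lattice-point count by 4, giving 36.
By Pick's theorem, the interior count of the dilated polygon is 280 − 36/2 + 1 = 263.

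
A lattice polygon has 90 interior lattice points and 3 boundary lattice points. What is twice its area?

181

By Pick's theorem, A = I + B/2 − 1 = 90 + 3/2 − 1 = 181/2.
Hence 2A = 181.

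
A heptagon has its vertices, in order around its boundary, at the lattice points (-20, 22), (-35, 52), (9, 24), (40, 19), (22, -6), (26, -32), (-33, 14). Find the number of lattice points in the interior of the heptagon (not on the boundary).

2344

By the shoelace formula, twice the signed area is |((-20)·52 − (-35)·22) + ((-35)·24 − 9·52) + (9·19 − 40·24) + (40·(-6) − 22·19) + (22·(-32) − 26·(-6)) + (26·14 − (-33)·(-32)) + ((-33)·22 − (-20)·14)| = 4711, so the area is 2355.5.
Summing gcd(|Δx|,|Δy|) over the edges gives the boundary count: gcd(15,30) + gcd(44,28) + gcd(31,5) + gcd(18,25) + gcd(4,26) + gcd(59,46) + gcd(13,8) = 15+4+1+1+2+1+1 = 25.
By Pick's theorem A = I + B/2 − 1, so I = 2355.5 − 25/2 + 1 = 2344.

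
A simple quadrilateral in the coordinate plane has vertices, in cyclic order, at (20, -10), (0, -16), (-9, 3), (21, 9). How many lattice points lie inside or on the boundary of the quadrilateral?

505

Using the shoelace formula, 2A = |(20·(-16) − 0·(-10)) + (0·3 − (-9)·(-16)) + ((-9)·9 − 21·3) + (21·(-10) − 20·9)| = 998, so the area is 499.
Summing gcd(|Δx|,|Δy|) over the edges gives the boundary count: gcd(20,6) + gcd(9,19) + gcd(30,6) + gcd(1,19) = 2+1+6+1 = 10.
Pick's theorem gives I = A − B/2 + 1 = 499 − 10/2 + 1 = 495, so the closed region contains I + B = 495 + 10 = 505 lattice points.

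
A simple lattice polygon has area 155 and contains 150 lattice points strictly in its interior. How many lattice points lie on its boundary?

12

Pick's theorem gives A = I + B/2 − 1, so B = 2(A − I + 1) = 2(155 − 150 + 1) = 12.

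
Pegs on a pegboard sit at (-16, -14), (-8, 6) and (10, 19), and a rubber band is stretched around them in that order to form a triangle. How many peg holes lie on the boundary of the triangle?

The number of boundary lattice points is Σ gcd(|Δx|,|Δy|) = gcd(8,20) + gcd(18,13) + gcd(26,33) = 4+1+1 = 6.

6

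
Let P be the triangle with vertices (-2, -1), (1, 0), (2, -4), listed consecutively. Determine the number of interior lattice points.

6

The shoelace formula gives twice the area as |[(-2)·0 − 1·(-1)] + [1·(-4) − 2·0] + [2·(-1) − (-2)·(-4)]| = 13, so the area is 6.5.
Summing gcd(|Δx|,|Δy|) over the edges gives the boundary count: gcd(3,1) + gcd(1,4) + gcd(4,3) = 1+1+1 = 3.
Pick's theorem gives I = A − B/2 + 1 = 6.5 − 3/2 + 1 = 6.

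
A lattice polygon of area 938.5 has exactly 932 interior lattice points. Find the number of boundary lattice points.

Pick's theorem gives A = I + B/2 − 1, so B = 2(A − I + 1) = 2(938.5 − 932 + 1) = 15.

15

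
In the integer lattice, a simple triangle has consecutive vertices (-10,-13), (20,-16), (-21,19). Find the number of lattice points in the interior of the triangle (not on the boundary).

462

Using the shoelace formula, 2A = |[(-10)·(-16) − 20·(-13)] + [20·19 − (-21)·(-16)] + [(-21)·(-13) − (-10)·19]| = 927, so the area is 927/2.
The number of boundary lattice points is Σ gcd(|Δx|,|Δy|) = gcd(30,3) + gcd(41,35) + gcd(11,32) = 3+1+1 = 5.
Pick's theorem gives I = A − B/2 + 1 = 927/2 − 5/2 + 1 = 462.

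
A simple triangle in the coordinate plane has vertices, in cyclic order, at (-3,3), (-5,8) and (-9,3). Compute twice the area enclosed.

Using the shoelace formula, 2A = |[(-3)·8 − (-5)·3] + [(-5)·3 − (-9)·8] + [(-9)·3 − (-3)·3]| = 30, so the area is 15.

30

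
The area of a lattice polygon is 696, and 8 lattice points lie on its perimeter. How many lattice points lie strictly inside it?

693

Pick's theorem A = I + B/2 − 1 rearranges to I = A − B/2 + 1 = 696 − 8/2 + 1 = 693.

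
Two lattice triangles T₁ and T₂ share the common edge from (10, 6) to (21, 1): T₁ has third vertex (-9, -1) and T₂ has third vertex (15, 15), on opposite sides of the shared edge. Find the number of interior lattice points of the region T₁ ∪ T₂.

146

The union is the simple quadrilateral with vertices (10, 6), (-9, -1), (21, 1), (15, 15) in order.
By the shoelace formula, twice the signed area is |[10·(-1) − (-9)·6] + [(-9)·1 − 21·(-1)] + [21·15 − 15·1] + [15·6 − 10·15]| = 296, so the area is 148.
Summing gcd(|Δx|,|Δy|) over the edges gives the boundary count: gcd(19,7) + gcd(30,2) + gcd(6,14) + gcd(5,9) = 1+2+2+1 = 6.
By Pick's theorem I = A − B/2 + 1 = 148 − 6/2 + 1 = 146.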